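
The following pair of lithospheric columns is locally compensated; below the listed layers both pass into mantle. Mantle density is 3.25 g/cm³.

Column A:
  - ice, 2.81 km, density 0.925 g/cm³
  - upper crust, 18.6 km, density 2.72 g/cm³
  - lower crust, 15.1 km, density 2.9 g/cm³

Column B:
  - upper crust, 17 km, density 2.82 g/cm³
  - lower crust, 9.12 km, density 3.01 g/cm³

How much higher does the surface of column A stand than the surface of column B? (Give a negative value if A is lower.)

For any compensation level in the mantle, the mantle terms cancel and isostasy reduces to e = (Σt_A − Σt_B) − (Σ(ρt)_A − Σ(ρt)_B) / ρ_m.
Σt_A = 36.51 km; Σt_B = 26.12 km; Σ(ρt)_A = 96.98125; Σ(ρt)_B = 75.3912 (in km·g/cm³).
e = (36.51 − 26.12) − (96.98125 − 75.3912) / 3.25 = 3.75 km.

3.75 km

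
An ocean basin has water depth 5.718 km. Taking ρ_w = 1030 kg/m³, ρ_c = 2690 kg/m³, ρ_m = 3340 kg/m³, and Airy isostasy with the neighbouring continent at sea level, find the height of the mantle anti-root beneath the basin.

14.6 km

By Archimedes' principle applied to the lithosphere: replacing crust with seawater at the top is compensated by replacing crust with mantle at the base: d (ρ_c − ρ_w) = a (ρ_m − ρ_c).
a = d (ρ_c − ρ_w)/(ρ_m − ρ_c) = 5.718 km × 1660/650 = 14.6 km.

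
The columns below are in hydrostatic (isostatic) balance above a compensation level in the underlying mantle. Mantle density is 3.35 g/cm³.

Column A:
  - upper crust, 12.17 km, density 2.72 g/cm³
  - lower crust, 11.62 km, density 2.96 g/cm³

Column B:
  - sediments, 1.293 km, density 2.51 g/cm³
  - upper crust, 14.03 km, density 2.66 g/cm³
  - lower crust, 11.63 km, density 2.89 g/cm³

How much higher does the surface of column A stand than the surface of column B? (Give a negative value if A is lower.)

−1.17 km

For any compensation level in the mantle, the mantle terms cancel and isostasy reduces to e = (Σt_A − Σt_B) − (Σ(ρt)_A − Σ(ρt)_B) / ρ_m.
Σt_A = 23.79 km; Σt_B = 26.953 km; Σ(ρt)_A = 67.4976; Σ(ρt)_B = 74.17593 (in km·g/cm³).
e = (23.79 − 26.953) − (67.4976 − 74.17593) / 3.35 = −1.17 km.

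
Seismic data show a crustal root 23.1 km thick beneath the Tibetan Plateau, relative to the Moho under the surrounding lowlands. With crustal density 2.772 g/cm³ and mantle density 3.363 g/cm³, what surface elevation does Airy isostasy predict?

Isostatic balance requires: ρ_c h = (ρ_m − ρ_c) r.
h = r (ρ_m − ρ_c) / ρ_c = 23.1 km × (3.363 − 2.772) / 2.772 = 4.92 km.

4.92 km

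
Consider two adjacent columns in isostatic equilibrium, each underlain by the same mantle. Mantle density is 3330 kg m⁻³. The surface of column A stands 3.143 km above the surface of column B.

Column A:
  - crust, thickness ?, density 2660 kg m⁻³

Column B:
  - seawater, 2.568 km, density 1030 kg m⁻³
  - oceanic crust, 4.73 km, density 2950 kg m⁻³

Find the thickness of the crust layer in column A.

27.1 km

Take the compensation level at the base of the deeper column (depth z_c below the surface of column A) and equate Σ ρ_i t_i down to z_c; mantle fills any gap and the z_c terms cancel.
Column A: x×2660 + (z_c − 0 − x)×3330
Column B: 3.143×0 + 2.568×1030 + 4.73×2950 + (z_c − 3.143 − 7.298)×3330
The z_c×3330 term appears on both sides and cancels. Collect the known terms of each column as K = Σ(ρt)_known − 3330 × (depth of known layers): K_A = 0 − 3330×0 = 0; K_B = 16598.54 − 3330×(3.143 + 7.298) = −18169.99.
Balance: K_A − x×(3330 − 2660) = K_B, so x = (K_A − K_B)/(3330 − 2660) = 18170/670 = 27.1 km.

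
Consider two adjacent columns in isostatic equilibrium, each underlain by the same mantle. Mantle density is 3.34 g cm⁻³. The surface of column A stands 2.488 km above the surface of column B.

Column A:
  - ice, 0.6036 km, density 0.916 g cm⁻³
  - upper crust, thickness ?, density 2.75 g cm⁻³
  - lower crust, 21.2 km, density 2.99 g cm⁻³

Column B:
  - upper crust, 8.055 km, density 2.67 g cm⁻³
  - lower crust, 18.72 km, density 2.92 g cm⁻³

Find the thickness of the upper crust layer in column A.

21.5 km

Take the compensation level at the base of the deeper column (depth z_c below the surface of column A) and equate Σ ρ_i t_i down to z_c; mantle fills any gap and the z_c terms cancel.
Column A: 0.6036×0.916 + x×2.75 + 21.2×2.99 + (z_c − 21.8036 − x)×3.34
Column B: 2.488×0 + 8.055×2.67 + 18.72×2.92 + (z_c − 2.488 − 26.775)×3.34
The z_c×3.34 term appears on both sides and cancels. Collect the known terms of each column as K = Σ(ρt)_known − 3.34 × (depth of known layers): K_A = 63.9408976 − 3.34×21.8036 = −8.8831264; K_B = 76.16925 − 3.34×(2.488 + 26.775) = −21.56917.
Balance: K_A − x×(3.34 − 2.75) = K_B, so x = (K_A − K_B)/(3.34 − 2.75) = 12.686/0.59 = 21.5 km.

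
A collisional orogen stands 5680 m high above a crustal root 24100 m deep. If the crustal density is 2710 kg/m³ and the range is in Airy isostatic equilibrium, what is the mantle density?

3350 kg/m³

Airy balance: ρ_c h = (ρ_m − ρ_c) r → ρ_m = ρ_c (1 + h/r).
ρ_m = 2710 × (1 + 5680 m/24100 m) = 3350 kg/m³.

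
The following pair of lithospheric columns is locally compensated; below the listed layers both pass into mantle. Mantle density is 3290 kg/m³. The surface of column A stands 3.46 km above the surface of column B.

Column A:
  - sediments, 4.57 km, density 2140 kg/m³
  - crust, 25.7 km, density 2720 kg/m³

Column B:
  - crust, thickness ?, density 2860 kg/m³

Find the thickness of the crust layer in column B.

Take the compensation level at the base of the deeper column (depth z_c below the surface of column A) and equate Σ ρ_i t_i down to z_c; mantle fills any gap and the z_c terms cancel.
Column A: 4.57×2140 + 25.7×2720 + (z_c − 30.27)×3290
Column B: 3.46×0 + x×2860 + (z_c − 3.46 − 0 − x)×3290
The z_c×3290 term appears on both sides and cancels. Collect the known terms of each column as K = Σ(ρt)_known − 3290 × (depth of known layers): K_A = 79683.8 − 3290×30.27 = −19904.5; K_B = 0 − 3290×(3.46 + 0) = −11383.4.
Balance: K_A = K_B − x×(3290 − 2860), so x = (K_B − K_A)/(3290 − 2860) = 8521.1/430 = 19.8 km.

19.8 km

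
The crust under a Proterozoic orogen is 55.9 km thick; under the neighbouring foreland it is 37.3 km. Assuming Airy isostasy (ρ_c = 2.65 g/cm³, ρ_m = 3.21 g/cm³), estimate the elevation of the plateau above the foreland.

Excess crust Δ = 55.9 km − 37.3 km = 18.6 km, split between elevation h and root r with h + r = Δ.
Airy balance ρ_c h = (ρ_m − ρ_c) r gives r = h ρ_c/(ρ_m − ρ_c), so h (1 + ρ_c/(ρ_m − ρ_c)) = Δ, i.e. h = Δ (ρ_m − ρ_c)/ρ_m.
h = 18.6 km × 0.56/3.21 = 3.24 km.

3.24 km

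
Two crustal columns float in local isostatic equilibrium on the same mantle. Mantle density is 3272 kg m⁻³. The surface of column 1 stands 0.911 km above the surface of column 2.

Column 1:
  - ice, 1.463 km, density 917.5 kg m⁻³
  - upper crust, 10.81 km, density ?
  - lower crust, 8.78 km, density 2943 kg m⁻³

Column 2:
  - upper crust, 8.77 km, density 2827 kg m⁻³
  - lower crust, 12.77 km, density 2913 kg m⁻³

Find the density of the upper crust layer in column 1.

2800 kg m⁻³

Take the compensation level at the base of the deeper column (depth z_c below the surface of column 1) and equate Σ ρ_i t_i down to z_c; mantle fills any gap and the z_c terms cancel.
Column 1: 1.463×917.5 + 10.81×ρ + 8.78×2943 + (z_c − 21.053)×3272
Column 2: 0.911×0 + 8.77×2827 + 12.77×2913 + (z_c − 0.911 − 21.54)×3272
The z_c×3272 term appears on both sides and cancels. Collect the known terms of each column as K = Σ(ρt)_known − 3272 × (depth of known layers): K_1 = 27181.8425 − 3272×21.053 = −41703.5735; K_2 = 61991.8 − 3272×(0.911 + 21.54) = −11467.872.
Balance: K_1 + 10.81×ρ = K_2, so ρ = (K_2 − K_1)/10.81 = 30235.7/10.81 = 2800 kg m⁻³.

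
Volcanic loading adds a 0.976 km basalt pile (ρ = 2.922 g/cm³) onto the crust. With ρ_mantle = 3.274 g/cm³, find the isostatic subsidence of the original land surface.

Subaerial loading: s = t ρ_load / ρ_m.
s = 0.976 km × 2.922/3.274 = 0.871 km.

0.871 km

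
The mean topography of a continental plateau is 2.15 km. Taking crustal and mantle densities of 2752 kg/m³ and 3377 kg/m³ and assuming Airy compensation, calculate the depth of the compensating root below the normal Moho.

By Archimedes' principle applied to the lithosphere: the weight of the topography is balanced by the buoyancy of the root, ρ_c h = (ρ_m − ρ_c) r.
r = h · ρ_c / (ρ_m − ρ_c) = 2.15 km × 2752 / (3377 − 2752) = 9.47 km.

9.47 km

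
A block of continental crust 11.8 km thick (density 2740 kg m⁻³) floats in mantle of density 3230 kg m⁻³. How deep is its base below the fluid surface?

10 km

Draft d = t ρ_obj/ρ_fluid = 11.8 km × 2740/3230 = 10 km.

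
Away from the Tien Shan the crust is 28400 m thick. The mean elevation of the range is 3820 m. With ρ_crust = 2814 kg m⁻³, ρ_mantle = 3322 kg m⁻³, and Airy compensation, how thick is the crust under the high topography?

53400 m

Root depth r = h ρ_c / (ρ_m − ρ_c) = 3820 m × 2814 / 508 = 21160 m.
Total thickness = T + h + r = 28400 m + 3820 m + 21160 m = 53400 m.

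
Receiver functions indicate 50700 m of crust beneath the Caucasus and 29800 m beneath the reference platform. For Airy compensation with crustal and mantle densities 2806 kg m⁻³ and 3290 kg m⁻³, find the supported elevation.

3070 m

Excess crust Δ = 50700 m − 29800 m = 20900 m, split between elevation h and root r with h + r = Δ.
Airy balance ρ_c h = (ρ_m − ρ_c) r gives r = h ρ_c/(ρ_m − ρ_c), so h (1 + ρ_c/(ρ_m − ρ_c)) = Δ, i.e. h = Δ (ρ_m − ρ_c)/ρ_m.
h = 20900 m × 484/3290 = 3070 m.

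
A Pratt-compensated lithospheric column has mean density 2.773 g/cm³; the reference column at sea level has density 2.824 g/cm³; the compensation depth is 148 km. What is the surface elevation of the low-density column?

ρ_ref D = ρ (D + h) → h = D (ρ_ref − ρ)/ρ.
h = 148 km × (2.824 − 2.773)/2.773 = 2.72 km.

2.72 km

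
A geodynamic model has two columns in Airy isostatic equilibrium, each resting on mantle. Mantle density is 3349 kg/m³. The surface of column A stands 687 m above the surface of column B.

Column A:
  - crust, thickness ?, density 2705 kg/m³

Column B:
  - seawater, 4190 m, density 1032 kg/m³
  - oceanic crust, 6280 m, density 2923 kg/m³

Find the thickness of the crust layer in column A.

Take the compensation level at the base of the deeper column (depth z_c below the surface of column A) and equate Σ ρ_i t_i down to z_c; mantle fills any gap and the z_c terms cancel.
Column A: x×2705 + (z_c − 0 − x)×3349
Column B: 687×0 + 4190×1032 + 6280×2923 + (z_c − 687 − 10470)×3349
The z_c×3349 term appears on both sides and cancels. Collect the known terms of each column as K = Σ(ρt)_known − 3349 × (depth of known layers): K_A = 0 − 3349×0 = 0; K_B = 22680520 − 3349×(687 + 10470) = −14684273.
Balance: K_A − x×(3349 − 2705) = K_B, so x = (K_A − K_B)/(3349 − 2705) = 14684300/644 = 22800 m.

22800 m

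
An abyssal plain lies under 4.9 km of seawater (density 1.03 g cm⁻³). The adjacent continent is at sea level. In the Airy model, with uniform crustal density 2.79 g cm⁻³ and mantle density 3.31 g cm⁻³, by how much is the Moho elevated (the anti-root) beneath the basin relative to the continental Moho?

Balancing pressure at the compensation depth: replacing crust with seawater at the top is compensated by replacing crust with mantle at the base: d (ρ_c − ρ_w) = a (ρ_m − ρ_c).
a = d (ρ_c − ρ_w)/(ρ_m − ρ_c) = 4.9 km × 1.76/0.52 = 16.6 km.

16.6 km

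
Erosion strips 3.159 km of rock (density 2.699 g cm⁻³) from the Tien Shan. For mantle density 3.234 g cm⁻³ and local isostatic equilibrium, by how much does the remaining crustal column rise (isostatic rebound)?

2.64 km

Unloading: uplift u = e ρ_c/ρ_m = 3.159 km × 2.699/3.234 = 2.64 km.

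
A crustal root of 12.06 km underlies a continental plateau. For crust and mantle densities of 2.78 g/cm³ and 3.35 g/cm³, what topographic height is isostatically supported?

2.47 km

For local isostatic compensation: ρ_c h = (ρ_m − ρ_c) r.
h = r (ρ_m − ρ_c) / ρ_c = 12.06 km × (3.35 − 2.78) / 2.78 = 2.47 km.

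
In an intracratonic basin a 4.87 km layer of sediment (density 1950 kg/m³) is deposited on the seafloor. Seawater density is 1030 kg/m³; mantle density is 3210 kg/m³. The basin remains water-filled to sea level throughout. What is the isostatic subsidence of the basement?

Submarine loading: the sediment displaces seawater, and the subsidence is in turn flooded, so s (ρ_m − ρ_w) = t (ρ_sed − ρ_w).
s = 4.87 km × (1950 − 1030) / (3210 − 1030) = 2.06 km.

2.06 km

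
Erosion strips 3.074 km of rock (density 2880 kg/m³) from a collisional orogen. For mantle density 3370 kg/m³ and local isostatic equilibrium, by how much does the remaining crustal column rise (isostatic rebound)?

Unloading: uplift u = e ρ_c/ρ_m = 3.074 km × 2880/3370 = 2.63 km.

2.63 km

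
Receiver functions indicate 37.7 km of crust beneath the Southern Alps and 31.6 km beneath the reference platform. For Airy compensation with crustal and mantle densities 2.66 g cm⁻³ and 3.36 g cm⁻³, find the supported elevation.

1.27 km

Excess crust Δ = 37.7 km − 31.6 km = 6.1 km, split between elevation h and root r with h + r = Δ.
Airy balance ρ_c h = (ρ_m − ρ_c) r gives r = h ρ_c/(ρ_m − ρ_c), so h (1 + ρ_c/(ρ_m − ρ_c)) = Δ, i.e. h = Δ (ρ_m − ρ_c)/ρ_m.
h = 6.1 km × 0.7/3.36 = 1.27 km.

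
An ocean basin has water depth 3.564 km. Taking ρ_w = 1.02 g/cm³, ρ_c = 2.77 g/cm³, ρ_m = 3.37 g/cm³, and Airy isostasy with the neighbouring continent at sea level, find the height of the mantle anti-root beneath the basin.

10.4 km

Balancing pressure at the compensation depth: replacing crust with seawater at the top is compensated by replacing crust with mantle at the base: d (ρ_c − ρ_w) = a (ρ_m − ρ_c).
a = d (ρ_c − ρ_w)/(ρ_m − ρ_c) = 3.564 km × 1.75/0.6 = 10.4 km.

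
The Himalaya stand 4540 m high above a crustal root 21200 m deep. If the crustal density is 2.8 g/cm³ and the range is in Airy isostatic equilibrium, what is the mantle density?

Airy balance: ρ_c h = (ρ_m − ρ_c) r → ρ_m = ρ_c (1 + h/r).
ρ_m = 2.8 × (1 + 4540 m/21200 m) = 3.4 g/cm³.

3.4 g/cm³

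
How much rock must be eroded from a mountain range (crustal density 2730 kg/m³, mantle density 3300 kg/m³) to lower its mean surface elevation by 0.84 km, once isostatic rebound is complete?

4.86 km

Net drop Δ = e − u = e − e ρ_c/ρ_m = e (ρ_m − ρ_c)/ρ_m.
e = Δ ρ_m/(ρ_m − ρ_c) = 0.84 km × 3300/570 = 4.86 km.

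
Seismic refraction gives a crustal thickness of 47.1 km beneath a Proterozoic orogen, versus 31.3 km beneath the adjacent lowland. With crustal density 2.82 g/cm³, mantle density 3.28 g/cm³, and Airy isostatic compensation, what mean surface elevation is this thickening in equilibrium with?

Excess crust Δ = 47.1 km − 31.3 km = 15.8 km, split between elevation h and root r with h + r = Δ.
Airy balance ρ_c h = (ρ_m − ρ_c) r gives r = h ρ_c/(ρ_m − ρ_c), so h (1 + ρ_c/(ρ_m − ρ_c)) = Δ, i.e. h = Δ (ρ_m − ρ_c)/ρ_m.
h = 15.8 km × 0.46/3.28 = 2.22 km.

2.22 km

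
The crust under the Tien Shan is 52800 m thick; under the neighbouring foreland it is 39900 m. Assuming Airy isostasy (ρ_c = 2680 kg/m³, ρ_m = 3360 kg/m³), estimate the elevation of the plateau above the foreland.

Excess crust Δ = 52800 m − 39900 m = 12900 m, split between elevation h and root r with h + r = Δ.
Airy balance ρ_c h = (ρ_m − ρ_c) r gives r = h ρ_c/(ρ_m − ρ_c), so h (1 + ρ_c/(ρ_m − ρ_c)) = Δ, i.e. h = Δ (ρ_m − ρ_c)/ρ_m.
h = 12900 m × 680/3360 = 2610 m.

2610 m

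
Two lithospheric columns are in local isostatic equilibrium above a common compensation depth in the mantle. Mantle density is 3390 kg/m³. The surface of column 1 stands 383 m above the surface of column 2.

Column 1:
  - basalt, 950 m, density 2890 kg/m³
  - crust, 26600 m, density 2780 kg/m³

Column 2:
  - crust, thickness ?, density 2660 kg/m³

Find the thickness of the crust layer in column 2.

21100 m

Take the compensation level at the base of the deeper column (depth z_c below the surface of column 1) and equate Σ ρ_i t_i down to z_c; mantle fills any gap and the z_c terms cancel.
Column 1: 950×2890 + 26600×2780 + (z_c − 27550)×3390
Column 2: 383×0 + x×2660 + (z_c − 383 − 0 − x)×3390
The z_c×3390 term appears on both sides and cancels. Collect the known terms of each column as K = Σ(ρt)_known − 3390 × (depth of known layers): K_1 = 76693500 − 3390×27550 = −16701000; K_2 = 0 − 3390×(383 + 0) = −1298370.
Balance: K_1 = K_2 − x×(3390 − 2660), so x = (K_2 − K_1)/(3390 − 2660) = 15402600/730 = 21100 m.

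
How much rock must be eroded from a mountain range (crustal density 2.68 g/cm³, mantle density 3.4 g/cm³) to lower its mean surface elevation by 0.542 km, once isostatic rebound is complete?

Net drop Δ = e − u = e − e ρ_c/ρ_m = e (ρ_m − ρ_c)/ρ_m.
e = Δ ρ_m/(ρ_m − ρ_c) = 0.542 km × 3.4/0.72 = 2.56 km.

2.56 km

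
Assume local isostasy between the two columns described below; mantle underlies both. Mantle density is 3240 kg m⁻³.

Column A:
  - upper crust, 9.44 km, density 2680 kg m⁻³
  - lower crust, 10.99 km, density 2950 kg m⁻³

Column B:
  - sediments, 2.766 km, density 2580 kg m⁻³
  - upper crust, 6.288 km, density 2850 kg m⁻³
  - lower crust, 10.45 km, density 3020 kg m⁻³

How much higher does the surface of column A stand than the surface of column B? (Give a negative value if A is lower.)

0.585 km

For any compensation level in the mantle, the mantle terms cancel and isostasy reduces to e = (Σt_A − Σt_B) − (Σ(ρt)_A − Σ(ρt)_B) / ρ_m.
Σt_A = 20.43 km; Σt_B = 19.504 km; Σ(ρt)_A = 57719.7; Σ(ρt)_B = 56616.08 (in km·kg m⁻³).
e = (20.43 − 19.504) − (57719.7 − 56616.08) / 3240 = 0.585 km.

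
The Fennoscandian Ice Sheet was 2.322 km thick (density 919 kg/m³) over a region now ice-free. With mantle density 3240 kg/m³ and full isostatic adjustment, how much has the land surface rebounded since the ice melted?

0.659 km

Removing the load lets mantle flow back in; uplift u satisfies ρ_ice t = ρ_m u.
u = t ρ_ice/ρ_m = 2.322 km × 919/3240 = 0.659 km.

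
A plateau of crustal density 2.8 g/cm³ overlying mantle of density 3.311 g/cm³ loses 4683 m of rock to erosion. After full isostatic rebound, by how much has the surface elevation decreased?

Rebound u = e ρ_c/ρ_m = 4683 m × 2.8/3.311 = 3960 m.
Net surface drop = e − u = 4683 m − 3960 m = e (ρ_m − ρ_c)/ρ_m = 723 m.

723 m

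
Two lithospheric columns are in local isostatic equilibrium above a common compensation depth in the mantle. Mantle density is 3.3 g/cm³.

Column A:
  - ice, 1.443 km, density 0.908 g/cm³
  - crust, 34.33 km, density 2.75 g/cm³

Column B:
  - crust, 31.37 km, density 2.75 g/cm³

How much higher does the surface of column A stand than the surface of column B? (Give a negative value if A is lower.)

For any compensation level in the mantle, the mantle terms cancel and isostasy reduces to e = (Σt_A − Σt_B) − (Σ(ρt)_A − Σ(ρt)_B) / ρ_m.
Σt_A = 35.773 km; Σt_B = 31.37 km; Σ(ρt)_A = 95.717744; Σ(ρt)_B = 86.2675 (in km·g/cm³).
e = (35.773 − 31.37) − (95.717744 − 86.2675) / 3.3 = 1.54 km.

1.54 km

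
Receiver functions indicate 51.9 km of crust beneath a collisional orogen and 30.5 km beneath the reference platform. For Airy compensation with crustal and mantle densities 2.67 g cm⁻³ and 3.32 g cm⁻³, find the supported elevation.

Excess crust Δ = 51.9 km − 30.5 km = 21.4 km, split between elevation h and root r with h + r = Δ.
Airy balance ρ_c h = (ρ_m − ρ_c) r gives r = h ρ_c/(ρ_m − ρ_c), so h (1 + ρ_c/(ρ_m − ρ_c)) = Δ, i.e. h = Δ (ρ_m − ρ_c)/ρ_m.
h = 21.4 km × 0.65/3.32 = 4.19 km.

4.19 km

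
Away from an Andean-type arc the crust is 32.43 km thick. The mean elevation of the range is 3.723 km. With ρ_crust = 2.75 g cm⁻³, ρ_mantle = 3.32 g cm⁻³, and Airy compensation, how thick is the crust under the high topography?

Root depth r = h ρ_c / (ρ_m − ρ_c) = 3.723 km × 2.75 / 0.57 = 17.96 km.
Total thickness = T + h + r = 32.43 km + 3.723 km + 17.96 km = 54.1 km.

54.1 km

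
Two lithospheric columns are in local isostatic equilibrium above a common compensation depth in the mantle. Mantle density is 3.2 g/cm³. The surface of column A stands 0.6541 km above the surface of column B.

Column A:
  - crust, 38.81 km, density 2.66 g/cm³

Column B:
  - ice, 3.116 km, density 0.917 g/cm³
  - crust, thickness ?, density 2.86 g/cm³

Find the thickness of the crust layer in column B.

Take the compensation level at the base of the deeper column (depth z_c below the surface of column A) and equate Σ ρ_i t_i down to z_c; mantle fills any gap and the z_c terms cancel.
Column A: 38.81×2.66 + (z_c − 38.81)×3.2
Column B: 0.6541×0 + 3.116×0.917 + x×2.86 + (z_c − 0.6541 − 3.116 − x)×3.2
The z_c×3.2 term appears on both sides and cancels. Collect the known terms of each column as K = Σ(ρt)_known − 3.2 × (depth of known layers): K_A = 103.2346 − 3.2×38.81 = −20.9574; K_B = 2.857372 − 3.2×(0.6541 + 3.116) = −9.206948.
Balance: K_A = K_B − x×(3.2 − 2.86), so x = (K_B − K_A)/(3.2 − 2.86) = 11.7505/0.34 = 34.6 km.

34.6 km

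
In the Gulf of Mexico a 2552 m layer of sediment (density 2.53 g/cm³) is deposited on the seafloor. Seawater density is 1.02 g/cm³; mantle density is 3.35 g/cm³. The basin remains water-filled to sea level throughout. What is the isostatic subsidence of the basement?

1650 m

Submarine loading: the sediment displaces seawater, and the subsidence is in turn flooded, so s (ρ_m − ρ_w) = t (ρ_sed − ρ_w).
s = 2552 m × (2.53 − 1.02) / (3.35 − 1.02) = 1650 m.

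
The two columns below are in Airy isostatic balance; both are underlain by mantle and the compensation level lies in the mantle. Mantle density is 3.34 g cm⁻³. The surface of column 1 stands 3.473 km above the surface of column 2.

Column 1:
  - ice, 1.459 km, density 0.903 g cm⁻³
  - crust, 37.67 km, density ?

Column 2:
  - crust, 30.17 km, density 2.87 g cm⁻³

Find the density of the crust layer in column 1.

2.75 g cm⁻³

Take the compensation level at the base of the deeper column (depth z_c below the surface of column 1) and equate Σ ρ_i t_i down to z_c; mantle fills any gap and the z_c terms cancel.
Column 1: 1.459×0.903 + 37.67×ρ + (z_c − 39.129)×3.34
Column 2: 3.473×0 + 30.17×2.87 + (z_c − 3.473 − 30.17)×3.34
The z_c×3.34 term appears on both sides and cancels. Collect the known terms of each column as K = Σ(ρt)_known − 3.34 × (depth of known layers): K_1 = 1.317477 − 3.34×39.129 = −129.373383; K_2 = 86.5879 − 3.34×(3.473 + 30.17) = −25.77972.
Balance: K_1 + 37.67×ρ = K_2, so ρ = (K_2 − K_1)/37.67 = 103.594/37.67 = 2.75 g cm⁻³.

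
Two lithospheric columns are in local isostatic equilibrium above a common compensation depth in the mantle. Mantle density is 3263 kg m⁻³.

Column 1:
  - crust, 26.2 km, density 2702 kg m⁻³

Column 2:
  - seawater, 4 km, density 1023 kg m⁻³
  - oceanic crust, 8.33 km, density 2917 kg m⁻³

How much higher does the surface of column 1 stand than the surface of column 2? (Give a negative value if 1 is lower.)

For any compensation level in the mantle, the mantle terms cancel and isostasy reduces to e = (Σt_1 − Σt_2) − (Σ(ρt)_1 − Σ(ρt)_2) / ρ_m.
Σt_1 = 26.2 km; Σt_2 = 12.33 km; Σ(ρt)_1 = 70792.4; Σ(ρt)_2 = 28390.61 (in km·kg m⁻³).
e = (26.2 − 12.33) − (70792.4 − 28390.61) / 3263 = 0.875 km.

0.875 km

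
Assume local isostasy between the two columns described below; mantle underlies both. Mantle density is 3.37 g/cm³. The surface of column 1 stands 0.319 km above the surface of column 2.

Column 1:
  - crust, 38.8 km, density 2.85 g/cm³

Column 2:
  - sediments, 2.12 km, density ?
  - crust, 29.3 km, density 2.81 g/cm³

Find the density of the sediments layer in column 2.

Take the compensation level at the base of the deeper column (depth z_c below the surface of column 1) and equate Σ ρ_i t_i down to z_c; mantle fills any gap and the z_c terms cancel.
Column 1: 38.8×2.85 + (z_c − 38.8)×3.37
Column 2: 0.319×0 + 2.12×ρ + 29.3×2.81 + (z_c − 0.319 − 31.42)×3.37
The z_c×3.37 term appears on both sides and cancels. Collect the known terms of each column as K = Σ(ρt)_known − 3.37 × (depth of known layers): K_1 = 110.58 − 3.37×38.8 = −20.176; K_2 = 82.333 − 3.37×(0.319 + 31.42) = −24.62743.
Balance: K_1 = K_2 + 2.12×ρ, so ρ = (K_1 − K_2)/2.12 = 4.45143/2.12 = 2.1 g/cm³.

2.1 g/cm³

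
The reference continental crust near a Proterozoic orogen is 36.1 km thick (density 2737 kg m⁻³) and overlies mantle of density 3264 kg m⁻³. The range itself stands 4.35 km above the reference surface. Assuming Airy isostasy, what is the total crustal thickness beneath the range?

63 km

Root depth r = h ρ_c / (ρ_m − ρ_c) = 4.35 km × 2737 / 527 = 22.59 km.
Total thickness = T + h + r = 36.1 km + 4.35 km + 22.59 km = 63 km.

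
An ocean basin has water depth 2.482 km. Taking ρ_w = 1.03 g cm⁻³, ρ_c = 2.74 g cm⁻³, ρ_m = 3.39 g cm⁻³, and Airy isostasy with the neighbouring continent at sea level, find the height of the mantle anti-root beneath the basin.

Isostatic balance requires: replacing crust with seawater at the top is compensated by replacing crust with mantle at the base: d (ρ_c − ρ_w) = a (ρ_m − ρ_c).
a = d (ρ_c − ρ_w)/(ρ_m − ρ_c) = 2.482 km × 1.71/0.65 = 6.53 km.

6.53 km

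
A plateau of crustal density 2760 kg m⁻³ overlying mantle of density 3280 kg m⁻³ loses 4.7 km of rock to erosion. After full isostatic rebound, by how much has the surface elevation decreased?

0.745 km

Rebound u = e ρ_c/ρ_m = 4.7 km × 2760/3280 = 3.955 km.
Net surface drop = e − u = 4.7 km − 3.955 km = e (ρ_m − ρ_c)/ρ_m = 0.745 km.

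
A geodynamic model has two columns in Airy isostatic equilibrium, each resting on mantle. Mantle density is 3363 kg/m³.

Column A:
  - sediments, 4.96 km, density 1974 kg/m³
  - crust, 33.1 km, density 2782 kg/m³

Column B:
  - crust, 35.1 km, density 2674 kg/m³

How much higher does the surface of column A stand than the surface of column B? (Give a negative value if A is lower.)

For any compensation level in the mantle, the mantle terms cancel and isostasy reduces to e = (Σt_A − Σt_B) − (Σ(ρt)_A − Σ(ρt)_B) / ρ_m.
Σt_A = 38.06 km; Σt_B = 35.1 km; Σ(ρt)_A = 101875.24; Σ(ρt)_B = 93857.4 (in km·kg/m³).
e = (38.06 − 35.1) − (101875.24 − 93857.4) / 3363 = 0.576 km.

0.576 km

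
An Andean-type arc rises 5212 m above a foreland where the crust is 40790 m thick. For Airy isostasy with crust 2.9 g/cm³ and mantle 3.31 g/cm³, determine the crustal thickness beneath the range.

Root depth r = h ρ_c / (ρ_m − ρ_c) = 5212 m × 2.9 / 0.41 = 36870 m.
Total thickness = T + h + r = 40790 m + 5212 m + 36870 m = 82900 m.

82900 m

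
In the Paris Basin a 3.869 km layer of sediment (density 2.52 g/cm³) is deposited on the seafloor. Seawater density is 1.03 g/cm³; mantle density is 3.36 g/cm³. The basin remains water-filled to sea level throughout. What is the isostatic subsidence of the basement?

2.47 km

Submarine loading: the sediment displaces seawater, and the subsidence is in turn flooded, so s (ρ_m − ρ_w) = t (ρ_sed − ρ_w).
s = 3.869 km × (2.52 − 1.03) / (3.36 − 1.03) = 2.47 km.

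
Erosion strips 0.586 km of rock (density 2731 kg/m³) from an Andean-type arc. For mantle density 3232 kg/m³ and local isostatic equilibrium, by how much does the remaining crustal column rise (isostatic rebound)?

0.495 km

Unloading: uplift u = e ρ_c/ρ_m = 0.586 km × 2731/3232 = 0.495 km.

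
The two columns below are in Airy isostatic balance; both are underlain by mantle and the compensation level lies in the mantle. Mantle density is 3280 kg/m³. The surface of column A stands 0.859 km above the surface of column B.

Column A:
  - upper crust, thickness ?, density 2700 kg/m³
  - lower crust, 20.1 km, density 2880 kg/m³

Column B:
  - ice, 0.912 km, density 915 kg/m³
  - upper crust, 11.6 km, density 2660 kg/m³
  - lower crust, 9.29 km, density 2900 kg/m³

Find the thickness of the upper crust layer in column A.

13.2 km

Take the compensation level at the base of the deeper column (depth z_c below the surface of column A) and equate Σ ρ_i t_i down to z_c; mantle fills any gap and the z_c terms cancel.
Column A: x×2700 + 20.1×2880 + (z_c − 20.1 − x)×3280
Column B: 0.859×0 + 0.912×915 + 11.6×2660 + 9.29×2900 + (z_c − 0.859 − 21.802)×3280
The z_c×3280 term appears on both sides and cancels. Collect the known terms of each column as K = Σ(ρt)_known − 3280 × (depth of known layers): K_A = 57888 − 3280×20.1 = −8040; K_B = 58631.48 − 3280×(0.859 + 21.802) = −15696.6.
Balance: K_A − x×(3280 − 2700) = K_B, so x = (K_A − K_B)/(3280 − 2700) = 7656.6/580 = 13.2 km.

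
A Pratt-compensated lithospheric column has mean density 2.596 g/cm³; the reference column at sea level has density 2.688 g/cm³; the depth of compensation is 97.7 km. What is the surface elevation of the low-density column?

3.46 km

ρ_ref D = ρ (D + h) → h = D (ρ_ref − ρ)/ρ.
h = 97.7 km × (2.688 − 2.596)/2.596 = 3.46 km.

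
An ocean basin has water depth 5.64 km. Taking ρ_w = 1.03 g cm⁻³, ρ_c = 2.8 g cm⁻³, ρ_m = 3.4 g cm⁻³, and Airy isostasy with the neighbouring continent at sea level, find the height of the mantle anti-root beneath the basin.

16.6 km

Equating mass per unit area of the two columns: replacing crust with seawater at the top is compensated by replacing crust with mantle at the base: d (ρ_c − ρ_w) = a (ρ_m − ρ_c).
a = d (ρ_c − ρ_w)/(ρ_m − ρ_c) = 5.64 km × 1.77/0.6 = 16.6 km.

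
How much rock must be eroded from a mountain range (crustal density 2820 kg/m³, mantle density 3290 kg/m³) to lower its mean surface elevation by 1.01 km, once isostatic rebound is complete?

7.07 km

Net drop Δ = e − u = e − e ρ_c/ρ_m = e (ρ_m − ρ_c)/ρ_m.
e = Δ ρ_m/(ρ_m − ρ_c) = 1.01 km × 3290/470 = 7.07 km.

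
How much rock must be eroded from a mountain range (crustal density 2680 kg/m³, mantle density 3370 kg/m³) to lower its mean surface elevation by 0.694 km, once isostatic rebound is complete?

Net drop Δ = e − u = e − e ρ_c/ρ_m = e (ρ_m − ρ_c)/ρ_m.
e = Δ ρ_m/(ρ_m − ρ_c) = 0.694 km × 3370/690 = 3.39 km.

3.39 km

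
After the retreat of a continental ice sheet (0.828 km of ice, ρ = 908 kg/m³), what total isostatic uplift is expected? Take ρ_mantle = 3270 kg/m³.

0.23 km

Removing the load lets mantle flow back in; uplift u satisfies ρ_ice t = ρ_m u.
u = t ρ_ice/ρ_m = 0.828 km × 908/3270 = 0.23 km.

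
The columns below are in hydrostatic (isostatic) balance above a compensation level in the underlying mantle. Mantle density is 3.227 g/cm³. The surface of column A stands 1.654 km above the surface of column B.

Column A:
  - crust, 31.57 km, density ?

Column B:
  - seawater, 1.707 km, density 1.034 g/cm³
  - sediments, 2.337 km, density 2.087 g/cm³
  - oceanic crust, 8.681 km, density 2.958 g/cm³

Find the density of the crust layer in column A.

Take the compensation level at the base of the deeper column (depth z_c below the surface of column A) and equate Σ ρ_i t_i down to z_c; mantle fills any gap and the z_c terms cancel.
Column A: 31.57×ρ + (z_c − 31.57)×3.227
Column B: 1.654×0 + 1.707×1.034 + 2.337×2.087 + 8.681×2.958 + (z_c − 1.654 − 12.725)×3.227
The z_c×3.227 term appears on both sides and cancels. Collect the known terms of each column as K = Σ(ρt)_known − 3.227 × (depth of known layers): K_A = 0 − 3.227×31.57 = −101.87639; K_B = 32.320755 − 3.227×(1.654 + 12.725) = −14.080278.
Balance: K_A + 31.57×ρ = K_B, so ρ = (K_B − K_A)/31.57 = 87.7961/31.57 = 2.78 g/cm³.

2.78 g/cm³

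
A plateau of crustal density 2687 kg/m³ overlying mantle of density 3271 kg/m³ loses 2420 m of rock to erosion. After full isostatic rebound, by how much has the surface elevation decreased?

Rebound u = e ρ_c/ρ_m = 2420 m × 2687/3271 = 1988 m.
Net surface drop = e − u = 2420 m − 1988 m = e (ρ_m − ρ_c)/ρ_m = 432 m.

432 m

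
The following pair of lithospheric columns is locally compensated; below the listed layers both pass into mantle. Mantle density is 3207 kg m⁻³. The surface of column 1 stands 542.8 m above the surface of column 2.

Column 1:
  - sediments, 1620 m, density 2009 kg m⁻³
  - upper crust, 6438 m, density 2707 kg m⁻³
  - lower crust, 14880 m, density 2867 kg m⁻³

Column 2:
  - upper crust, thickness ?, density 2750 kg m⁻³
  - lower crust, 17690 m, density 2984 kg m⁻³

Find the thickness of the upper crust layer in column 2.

9920 m

Take the compensation level at the base of the deeper column (depth z_c below the surface of column 1) and equate Σ ρ_i t_i down to z_c; mantle fills any gap and the z_c terms cancel.
Column 1: 1620×2009 + 6438×2707 + 14880×2867 + (z_c − 22938)×3207
Column 2: 542.8×0 + x×2750 + 17690×2984 + (z_c − 542.8 − 17690 − x)×3207
The z_c×3207 term appears on both sides and cancels. Collect the known terms of each column as K = Σ(ρt)_known − 3207 × (depth of known layers): K_1 = 63343206 − 3207×22938 = −10218960; K_2 = 52786960 − 3207×(542.8 + 17690) = −5685629.6.
Balance: K_1 = K_2 − x×(3207 − 2750), so x = (K_2 − K_1)/(3207 − 2750) = 4533330/457 = 9920 m.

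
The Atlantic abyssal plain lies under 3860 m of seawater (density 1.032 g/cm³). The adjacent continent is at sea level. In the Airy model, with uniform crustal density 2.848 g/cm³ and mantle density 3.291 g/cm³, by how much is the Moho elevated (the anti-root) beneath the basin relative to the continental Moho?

15800 m

In Airy isostatic equilibrium: replacing crust with seawater at the top is compensated by replacing crust with mantle at the base: d (ρ_c − ρ_w) = a (ρ_m − ρ_c).
a = d (ρ_c − ρ_w)/(ρ_m − ρ_c) = 3860 m × 1.816/0.443 = 15800 m.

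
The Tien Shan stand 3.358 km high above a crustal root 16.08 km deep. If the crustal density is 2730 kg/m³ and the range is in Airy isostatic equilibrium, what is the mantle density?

Airy balance: ρ_c h = (ρ_m − ρ_c) r → ρ_m = ρ_c (1 + h/r).
ρ_m = 2730 × (1 + 3.358 km/16.08 km) = 3300 kg/m³.

3300 kg/m³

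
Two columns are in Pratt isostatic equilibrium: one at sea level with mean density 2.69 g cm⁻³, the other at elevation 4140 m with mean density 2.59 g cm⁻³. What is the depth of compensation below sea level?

ρ_ref D = ρ (D + h) → D (ρ_ref − ρ) = ρ h.
D = ρ h/(ρ_ref − ρ) = 2.59 × 4140 m/(2.69 − 2.59) = 107000 m.

107000 m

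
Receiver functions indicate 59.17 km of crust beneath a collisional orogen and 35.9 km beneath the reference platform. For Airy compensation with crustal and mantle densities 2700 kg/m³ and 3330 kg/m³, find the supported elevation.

Excess crust Δ = 59.17 km − 35.9 km = 23.27 km, split between elevation h and root r with h + r = Δ.
Airy balance ρ_c h = (ρ_m − ρ_c) r gives r = h ρ_c/(ρ_m − ρ_c), so h (1 + ρ_c/(ρ_m − ρ_c)) = Δ, i.e. h = Δ (ρ_m − ρ_c)/ρ_m.
h = 23.27 km × 630/3330 = 4.4 km.

4.4 km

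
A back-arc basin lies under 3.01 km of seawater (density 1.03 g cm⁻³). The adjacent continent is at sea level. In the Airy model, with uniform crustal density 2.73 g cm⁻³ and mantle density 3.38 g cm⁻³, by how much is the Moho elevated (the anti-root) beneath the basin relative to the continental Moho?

7.87 km

By Archimedes' principle applied to the lithosphere: replacing crust with seawater at the top is compensated by replacing crust with mantle at the base: d (ρ_c − ρ_w) = a (ρ_m − ρ_c).
a = d (ρ_c − ρ_w)/(ρ_m − ρ_c) = 3.01 km × 1.7/0.65 = 7.87 km.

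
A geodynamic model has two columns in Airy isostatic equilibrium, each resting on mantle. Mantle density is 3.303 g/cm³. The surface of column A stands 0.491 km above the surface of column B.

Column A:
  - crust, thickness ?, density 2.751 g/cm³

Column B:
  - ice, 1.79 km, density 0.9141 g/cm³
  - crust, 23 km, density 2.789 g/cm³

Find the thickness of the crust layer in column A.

32.1 km

Take the compensation level at the base of the deeper column (depth z_c below the surface of column A) and equate Σ ρ_i t_i down to z_c; mantle fills any gap and the z_c terms cancel.
Column A: x×2.751 + (z_c − 0 − x)×3.303
Column B: 0.491×0 + 1.79×0.9141 + 23×2.789 + (z_c − 0.491 − 24.79)×3.303
The z_c×3.303 term appears on both sides and cancels. Collect the known terms of each column as K = Σ(ρt)_known − 3.303 × (depth of known layers): K_A = 0 − 3.303×0 = 0; K_B = 65.783239 − 3.303×(0.491 + 24.79) = −17.719904.
Balance: K_A − x×(3.303 − 2.751) = K_B, so x = (K_A − K_B)/(3.303 − 2.751) = 17.7199/0.552 = 32.1 km.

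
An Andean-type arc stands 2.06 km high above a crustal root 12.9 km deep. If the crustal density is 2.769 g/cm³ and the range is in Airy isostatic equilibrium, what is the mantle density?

Airy balance: ρ_c h = (ρ_m − ρ_c) r → ρ_m = ρ_c (1 + h/r).
ρ_m = 2.769 × (1 + 2.06 km/12.9 km) = 3.21 g/cm³.

3.21 g/cm³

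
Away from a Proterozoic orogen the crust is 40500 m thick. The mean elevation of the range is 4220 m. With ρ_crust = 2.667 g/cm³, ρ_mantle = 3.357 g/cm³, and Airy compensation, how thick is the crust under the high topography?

61000 m

Root depth r = h ρ_c / (ρ_m − ρ_c) = 4220 m × 2.667 / 0.69 = 16310 m.
Total thickness = T + h + r = 40500 m + 4220 m + 16310 m = 61000 m.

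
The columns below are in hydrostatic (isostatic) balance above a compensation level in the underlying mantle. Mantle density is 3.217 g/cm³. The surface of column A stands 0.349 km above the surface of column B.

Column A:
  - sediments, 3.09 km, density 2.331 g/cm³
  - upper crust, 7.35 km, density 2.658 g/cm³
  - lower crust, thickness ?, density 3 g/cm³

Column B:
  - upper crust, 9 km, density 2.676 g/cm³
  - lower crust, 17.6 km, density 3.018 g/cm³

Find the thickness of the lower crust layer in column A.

12.2 km

Take the compensation level at the base of the deeper column (depth z_c below the surface of column A) and equate Σ ρ_i t_i down to z_c; mantle fills any gap and the z_c terms cancel.
Column A: 3.09×2.331 + 7.35×2.658 + x×3 + (z_c − 10.44 − x)×3.217
Column B: 0.349×0 + 9×2.676 + 17.6×3.018 + (z_c − 0.349 − 26.6)×3.217
The z_c×3.217 term appears on both sides and cancels. Collect the known terms of each column as K = Σ(ρt)_known − 3.217 × (depth of known layers): K_A = 26.73909 − 3.217×10.44 = −6.84639; K_B = 77.2008 − 3.217×(0.349 + 26.6) = −9.494133.
Balance: K_A − x×(3.217 − 3) = K_B, so x = (K_A − K_B)/(3.217 − 3) = 2.64774/0.217 = 12.2 km.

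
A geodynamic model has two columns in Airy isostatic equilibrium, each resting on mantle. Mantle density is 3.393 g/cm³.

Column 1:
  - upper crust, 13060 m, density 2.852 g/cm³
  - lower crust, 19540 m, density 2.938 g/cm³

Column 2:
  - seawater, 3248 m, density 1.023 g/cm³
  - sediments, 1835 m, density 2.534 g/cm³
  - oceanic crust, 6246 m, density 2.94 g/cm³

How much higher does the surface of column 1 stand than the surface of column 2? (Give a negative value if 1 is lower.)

1140 m

For any compensation level in the mantle, the mantle terms cancel and isostasy reduces to e = (Σt_1 − Σt_2) − (Σ(ρt)_1 − Σ(ρt)_2) / ρ_m.
Σt_1 = 32600 m; Σt_2 = 11329 m; Σ(ρt)_1 = 94655.64; Σ(ρt)_2 = 26335.834 (in m·g/cm³).
e = (32600 − 11329) − (94655.64 − 26335.834) / 3.393 = 1140 m.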